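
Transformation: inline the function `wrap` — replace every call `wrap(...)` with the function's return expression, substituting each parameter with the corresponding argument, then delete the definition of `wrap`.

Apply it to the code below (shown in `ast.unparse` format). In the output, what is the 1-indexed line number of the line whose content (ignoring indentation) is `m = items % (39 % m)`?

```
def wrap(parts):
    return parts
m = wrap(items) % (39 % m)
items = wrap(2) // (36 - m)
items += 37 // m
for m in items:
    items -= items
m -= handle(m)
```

1

Transformed code:
m = items % (39 % m)
items = 2 // (36 - m)
items += 37 // m
for m in items:
    items -= items
m -= handle(m)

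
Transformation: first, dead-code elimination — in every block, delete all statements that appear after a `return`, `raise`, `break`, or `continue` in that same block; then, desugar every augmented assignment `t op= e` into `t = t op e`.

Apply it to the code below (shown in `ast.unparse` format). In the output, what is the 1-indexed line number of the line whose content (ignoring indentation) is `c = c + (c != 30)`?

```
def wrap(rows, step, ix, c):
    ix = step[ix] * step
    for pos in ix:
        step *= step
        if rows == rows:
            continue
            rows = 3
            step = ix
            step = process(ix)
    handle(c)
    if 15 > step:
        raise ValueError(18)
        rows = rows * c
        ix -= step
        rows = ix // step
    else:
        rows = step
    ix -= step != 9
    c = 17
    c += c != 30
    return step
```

Transformed code:
def wrap(rows, step, ix, c):
    ix = step[ix] * step
    for pos in ix:
        step = step * step
        if rows == rows:
            continue
    handle(c)
    if 15 > step:
        raise ValueError(18)
    else:
        rows = step
    ix = ix - (step != 9)
    c = 17
    c = c + (c != 30)
    return step

14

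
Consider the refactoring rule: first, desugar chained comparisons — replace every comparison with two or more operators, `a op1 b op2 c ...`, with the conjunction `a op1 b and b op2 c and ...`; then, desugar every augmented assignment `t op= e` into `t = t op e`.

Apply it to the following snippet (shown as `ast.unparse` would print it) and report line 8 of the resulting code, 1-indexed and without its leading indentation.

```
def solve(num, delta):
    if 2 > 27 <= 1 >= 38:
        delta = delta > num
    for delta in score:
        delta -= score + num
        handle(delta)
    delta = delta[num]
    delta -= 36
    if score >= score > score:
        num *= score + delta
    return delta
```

Transformed code:
def solve(num, delta):
    if 2 > 27 and 27 <= 1 and (1 >= 38):
        delta = delta > num
    for delta in score:
        delta = delta - (score + num)
        handle(delta)
    delta = delta[num]
    delta = delta - 36
    if score >= score and score > score:
        num = num * (score + delta)
    return delta

delta = delta - 36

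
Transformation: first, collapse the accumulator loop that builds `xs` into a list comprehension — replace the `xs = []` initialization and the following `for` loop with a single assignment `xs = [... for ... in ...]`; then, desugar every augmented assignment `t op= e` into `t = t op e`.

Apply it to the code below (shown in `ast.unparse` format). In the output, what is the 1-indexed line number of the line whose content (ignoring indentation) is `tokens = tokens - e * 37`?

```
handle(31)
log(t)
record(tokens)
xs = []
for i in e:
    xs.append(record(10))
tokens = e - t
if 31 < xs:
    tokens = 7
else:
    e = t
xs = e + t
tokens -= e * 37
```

Transformed code:
handle(31)
log(t)
record(tokens)
xs = [record(10) for i in e]
tokens = e - t
if 31 < xs:
    tokens = 7
else:
    e = t
xs = e + t
tokens = tokens - e * 37

11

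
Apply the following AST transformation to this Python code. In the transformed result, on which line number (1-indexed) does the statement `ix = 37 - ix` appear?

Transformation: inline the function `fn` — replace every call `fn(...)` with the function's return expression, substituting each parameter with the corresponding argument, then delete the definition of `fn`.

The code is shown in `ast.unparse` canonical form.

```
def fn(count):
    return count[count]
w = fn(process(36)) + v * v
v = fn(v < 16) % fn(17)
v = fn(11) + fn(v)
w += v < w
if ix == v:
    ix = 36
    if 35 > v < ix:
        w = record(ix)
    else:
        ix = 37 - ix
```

Transformed code:
w = process(36)[process(36)] + v * v
v = (v < 16)[v < 16] % 17[17]
v = 11[11] + v[v]
w += v < w
if ix == v:
    ix = 36
    if 35 > v < ix:
        w = record(ix)
    else:
        ix = 37 - ix

10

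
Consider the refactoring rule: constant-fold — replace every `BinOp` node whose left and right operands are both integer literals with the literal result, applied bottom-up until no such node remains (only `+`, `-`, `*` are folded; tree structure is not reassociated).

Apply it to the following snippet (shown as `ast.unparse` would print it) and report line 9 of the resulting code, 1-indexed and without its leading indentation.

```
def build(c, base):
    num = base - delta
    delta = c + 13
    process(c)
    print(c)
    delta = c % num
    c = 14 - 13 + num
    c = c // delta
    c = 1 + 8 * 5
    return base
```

c = 41

Transformed code:
def build(c, base):
    num = base - delta
    delta = c + 13
    process(c)
    print(c)
    delta = c % num
    c = 1 + num
    c = c // delta
    c = 41
    return base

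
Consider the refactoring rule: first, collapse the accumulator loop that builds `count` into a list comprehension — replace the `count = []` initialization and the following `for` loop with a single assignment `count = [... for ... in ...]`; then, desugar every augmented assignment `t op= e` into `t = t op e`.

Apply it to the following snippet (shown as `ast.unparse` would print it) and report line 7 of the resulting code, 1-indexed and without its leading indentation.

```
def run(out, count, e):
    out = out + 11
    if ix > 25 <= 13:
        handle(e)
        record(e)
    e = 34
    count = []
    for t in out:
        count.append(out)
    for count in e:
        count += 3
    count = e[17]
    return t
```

count = [out for t in out]

Transformed code:
def run(out, count, e):
    out = out + 11
    if ix > 25 <= 13:
        handle(e)
        record(e)
    e = 34
    count = [out for t in out]
    for count in e:
        count = count + 3
    count = e[17]
    return t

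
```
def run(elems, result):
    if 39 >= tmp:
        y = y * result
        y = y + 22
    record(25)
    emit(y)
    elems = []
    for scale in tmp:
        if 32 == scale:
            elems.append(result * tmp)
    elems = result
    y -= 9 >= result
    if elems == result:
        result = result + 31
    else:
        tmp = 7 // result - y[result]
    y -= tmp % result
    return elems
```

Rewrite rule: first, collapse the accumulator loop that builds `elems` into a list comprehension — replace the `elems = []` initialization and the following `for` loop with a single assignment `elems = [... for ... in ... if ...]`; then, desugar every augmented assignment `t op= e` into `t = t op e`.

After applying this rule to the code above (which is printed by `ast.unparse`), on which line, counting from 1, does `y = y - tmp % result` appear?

Transformed code:
def run(elems, result):
    if 39 >= tmp:
        y = y * result
        y = y + 22
    record(25)
    emit(y)
    elems = [result * tmp for scale in tmp if 32 == scale]
    elems = result
    y = y - (9 >= result)
    if elems == result:
        result = result + 31
    else:
        tmp = 7 // result - y[result]
    y = y - tmp % result
    return elems

14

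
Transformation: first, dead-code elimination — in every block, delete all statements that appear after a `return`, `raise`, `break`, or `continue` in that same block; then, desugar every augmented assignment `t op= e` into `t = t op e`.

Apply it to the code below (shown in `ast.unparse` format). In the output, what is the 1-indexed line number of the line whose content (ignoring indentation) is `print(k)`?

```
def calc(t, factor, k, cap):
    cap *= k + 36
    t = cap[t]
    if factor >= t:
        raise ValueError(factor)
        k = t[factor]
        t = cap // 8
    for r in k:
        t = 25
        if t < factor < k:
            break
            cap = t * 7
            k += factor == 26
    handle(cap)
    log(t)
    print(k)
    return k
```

12

Transformed code:
def calc(t, factor, k, cap):
    cap = cap * (k + 36)
    t = cap[t]
    if factor >= t:
        raise ValueError(factor)
    for r in k:
        t = 25
        if t < factor < k:
            break
    handle(cap)
    log(t)
    print(k)
    return k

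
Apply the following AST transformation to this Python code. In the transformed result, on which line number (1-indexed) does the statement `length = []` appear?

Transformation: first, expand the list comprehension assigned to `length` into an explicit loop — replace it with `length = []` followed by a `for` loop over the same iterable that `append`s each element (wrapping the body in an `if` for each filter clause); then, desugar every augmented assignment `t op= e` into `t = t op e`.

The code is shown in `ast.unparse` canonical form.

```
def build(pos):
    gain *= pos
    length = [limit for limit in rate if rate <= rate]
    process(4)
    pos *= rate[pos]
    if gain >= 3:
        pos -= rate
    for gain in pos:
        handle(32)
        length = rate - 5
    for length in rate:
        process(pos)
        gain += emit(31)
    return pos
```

Transformed code:
def build(pos):
    gain = gain * pos
    length = []
    for limit in rate:
        if rate <= rate:
            length.append(limit)
    process(4)
    pos = pos * rate[pos]
    if gain >= 3:
        pos = pos - rate
    for gain in pos:
        handle(32)
        length = rate - 5
    for length in rate:
        process(pos)
        gain = gain + emit(31)
    return pos

3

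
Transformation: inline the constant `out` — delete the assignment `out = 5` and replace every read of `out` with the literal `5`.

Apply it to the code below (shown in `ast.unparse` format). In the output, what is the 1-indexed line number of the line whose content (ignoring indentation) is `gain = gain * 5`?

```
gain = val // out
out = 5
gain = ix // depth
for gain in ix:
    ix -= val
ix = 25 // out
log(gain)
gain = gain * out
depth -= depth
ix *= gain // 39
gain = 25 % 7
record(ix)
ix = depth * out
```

Transformed code:
gain = val // 5
gain = ix // depth
for gain in ix:
    ix -= val
ix = 25 // 5
log(gain)
gain = gain * 5
depth -= depth
ix *= gain // 39
gain = 25 % 7
record(ix)
ix = depth * 5

7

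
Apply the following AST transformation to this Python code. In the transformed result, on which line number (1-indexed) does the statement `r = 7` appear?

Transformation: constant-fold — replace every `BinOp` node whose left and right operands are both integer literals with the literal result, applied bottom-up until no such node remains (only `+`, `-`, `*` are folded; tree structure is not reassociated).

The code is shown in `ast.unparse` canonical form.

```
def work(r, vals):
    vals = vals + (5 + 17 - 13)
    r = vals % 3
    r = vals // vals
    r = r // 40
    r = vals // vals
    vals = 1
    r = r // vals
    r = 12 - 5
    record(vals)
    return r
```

9

Transformed code:
def work(r, vals):
    vals = vals + 9
    r = vals % 3
    r = vals // vals
    r = r // 40
    r = vals // vals
    vals = 1
    r = r // vals
    r = 7
    record(vals)
    return r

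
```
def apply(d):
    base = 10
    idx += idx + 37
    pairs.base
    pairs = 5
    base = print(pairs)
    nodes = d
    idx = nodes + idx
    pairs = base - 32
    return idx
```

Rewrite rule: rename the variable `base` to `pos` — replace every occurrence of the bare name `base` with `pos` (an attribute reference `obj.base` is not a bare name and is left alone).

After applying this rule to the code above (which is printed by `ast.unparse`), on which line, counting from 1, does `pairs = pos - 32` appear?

Transformed code:
def apply(d):
    pos = 10
    idx += idx + 37
    pairs.base
    pairs = 5
    pos = print(pairs)
    nodes = d
    idx = nodes + idx
    pairs = pos - 32
    return idx

9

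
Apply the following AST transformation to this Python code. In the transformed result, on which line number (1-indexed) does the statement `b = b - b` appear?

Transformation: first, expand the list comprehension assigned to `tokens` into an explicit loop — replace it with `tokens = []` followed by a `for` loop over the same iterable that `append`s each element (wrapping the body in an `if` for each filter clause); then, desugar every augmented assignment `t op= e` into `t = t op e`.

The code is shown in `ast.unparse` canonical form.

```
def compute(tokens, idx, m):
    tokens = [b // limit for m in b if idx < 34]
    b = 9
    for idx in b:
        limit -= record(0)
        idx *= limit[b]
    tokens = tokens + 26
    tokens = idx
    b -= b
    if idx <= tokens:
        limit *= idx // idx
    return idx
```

12

Transformed code:
def compute(tokens, idx, m):
    tokens = []
    for m in b:
        if idx < 34:
            tokens.append(b // limit)
    b = 9
    for idx in b:
        limit = limit - record(0)
        idx = idx * limit[b]
    tokens = tokens + 26
    tokens = idx
    b = b - b
    if idx <= tokens:
        limit = limit * (idx // idx)
    return idx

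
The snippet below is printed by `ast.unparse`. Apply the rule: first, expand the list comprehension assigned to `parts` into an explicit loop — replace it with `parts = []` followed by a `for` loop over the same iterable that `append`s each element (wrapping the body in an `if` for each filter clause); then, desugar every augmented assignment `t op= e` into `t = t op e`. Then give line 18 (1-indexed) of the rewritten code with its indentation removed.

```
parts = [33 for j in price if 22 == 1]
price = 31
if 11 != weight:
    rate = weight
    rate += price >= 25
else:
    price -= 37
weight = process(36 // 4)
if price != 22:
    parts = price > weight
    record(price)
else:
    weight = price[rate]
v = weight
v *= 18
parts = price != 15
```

Transformed code:
parts = []
for j in price:
    if 22 == 1:
        parts.append(33)
price = 31
if 11 != weight:
    rate = weight
    rate = rate + (price >= 25)
else:
    price = price - 37
weight = process(36 // 4)
if price != 22:
    parts = price > weight
    record(price)
else:
    weight = price[rate]
v = weight
v = v * 18
parts = price != 15

v = v * 18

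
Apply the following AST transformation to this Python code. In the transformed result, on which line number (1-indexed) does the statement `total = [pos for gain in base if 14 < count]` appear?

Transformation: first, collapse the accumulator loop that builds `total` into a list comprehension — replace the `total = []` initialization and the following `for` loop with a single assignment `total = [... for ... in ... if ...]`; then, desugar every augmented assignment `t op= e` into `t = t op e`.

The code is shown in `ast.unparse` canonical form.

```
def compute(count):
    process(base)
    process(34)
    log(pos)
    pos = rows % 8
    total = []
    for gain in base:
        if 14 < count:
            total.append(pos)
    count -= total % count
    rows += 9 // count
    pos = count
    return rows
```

Transformed code:
def compute(count):
    process(base)
    process(34)
    log(pos)
    pos = rows % 8
    total = [pos for gain in base if 14 < count]
    count = count - total % count
    rows = rows + 9 // count
    pos = count
    return rows

6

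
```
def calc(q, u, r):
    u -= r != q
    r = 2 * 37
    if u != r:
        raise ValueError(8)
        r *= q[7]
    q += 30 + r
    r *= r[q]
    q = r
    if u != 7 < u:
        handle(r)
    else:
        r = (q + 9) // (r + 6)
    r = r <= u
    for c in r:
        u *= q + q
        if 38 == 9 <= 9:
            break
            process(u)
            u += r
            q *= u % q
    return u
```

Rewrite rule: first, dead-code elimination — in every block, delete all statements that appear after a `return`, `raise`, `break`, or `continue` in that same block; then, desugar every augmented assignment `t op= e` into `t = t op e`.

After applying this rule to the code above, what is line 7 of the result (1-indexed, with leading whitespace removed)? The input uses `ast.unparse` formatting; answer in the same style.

r = r * r[q]

Transformed code:
def calc(q, u, r):
    u = u - (r != q)
    r = 2 * 37
    if u != r:
        raise ValueError(8)
    q = q + (30 + r)
    r = r * r[q]
    q = r
    if u != 7 < u:
        handle(r)
    else:
        r = (q + 9) // (r + 6)
    r = r <= u
    for c in r:
        u = u * (q + q)
        if 38 == 9 <= 9:
            break
    return u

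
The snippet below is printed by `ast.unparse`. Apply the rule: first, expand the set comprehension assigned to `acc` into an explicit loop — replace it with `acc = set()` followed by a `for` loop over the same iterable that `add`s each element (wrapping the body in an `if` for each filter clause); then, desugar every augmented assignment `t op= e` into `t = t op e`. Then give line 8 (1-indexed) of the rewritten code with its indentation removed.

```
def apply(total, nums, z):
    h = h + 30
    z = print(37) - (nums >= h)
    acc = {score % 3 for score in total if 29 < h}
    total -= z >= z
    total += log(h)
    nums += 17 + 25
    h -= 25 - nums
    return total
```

total = total - (z >= z)

Transformed code:
def apply(total, nums, z):
    h = h + 30
    z = print(37) - (nums >= h)
    acc = set()
    for score in total:
        if 29 < h:
            acc.add(score % 3)
    total = total - (z >= z)
    total = total + log(h)
    nums = nums + (17 + 25)
    h = h - (25 - nums)
    return total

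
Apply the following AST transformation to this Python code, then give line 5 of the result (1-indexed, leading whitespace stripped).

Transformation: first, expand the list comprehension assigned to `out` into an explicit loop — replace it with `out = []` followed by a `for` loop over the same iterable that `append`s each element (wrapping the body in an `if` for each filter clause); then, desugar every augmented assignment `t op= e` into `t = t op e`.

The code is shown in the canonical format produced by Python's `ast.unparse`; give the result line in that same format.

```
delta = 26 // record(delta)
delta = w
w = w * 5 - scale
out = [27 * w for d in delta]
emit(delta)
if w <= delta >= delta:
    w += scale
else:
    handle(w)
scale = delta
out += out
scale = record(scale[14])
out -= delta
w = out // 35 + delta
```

for d in delta:

Transformed code:
delta = 26 // record(delta)
delta = w
w = w * 5 - scale
out = []
for d in delta:
    out.append(27 * w)
emit(delta)
if w <= delta >= delta:
    w = w + scale
else:
    handle(w)
scale = delta
out = out + out
scale = record(scale[14])
out = out - delta
w = out // 35 + delta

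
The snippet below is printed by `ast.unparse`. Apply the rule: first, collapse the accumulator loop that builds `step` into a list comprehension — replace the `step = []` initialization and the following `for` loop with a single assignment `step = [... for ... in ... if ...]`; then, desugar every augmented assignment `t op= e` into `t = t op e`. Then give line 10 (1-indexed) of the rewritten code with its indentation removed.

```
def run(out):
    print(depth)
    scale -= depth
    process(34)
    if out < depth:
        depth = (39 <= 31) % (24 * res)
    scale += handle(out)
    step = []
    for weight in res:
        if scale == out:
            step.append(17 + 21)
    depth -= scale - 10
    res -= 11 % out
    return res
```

Transformed code:
def run(out):
    print(depth)
    scale = scale - depth
    process(34)
    if out < depth:
        depth = (39 <= 31) % (24 * res)
    scale = scale + handle(out)
    step = [17 + 21 for weight in res if scale == out]
    depth = depth - (scale - 10)
    res = res - 11 % out
    return res

res = res - 11 % out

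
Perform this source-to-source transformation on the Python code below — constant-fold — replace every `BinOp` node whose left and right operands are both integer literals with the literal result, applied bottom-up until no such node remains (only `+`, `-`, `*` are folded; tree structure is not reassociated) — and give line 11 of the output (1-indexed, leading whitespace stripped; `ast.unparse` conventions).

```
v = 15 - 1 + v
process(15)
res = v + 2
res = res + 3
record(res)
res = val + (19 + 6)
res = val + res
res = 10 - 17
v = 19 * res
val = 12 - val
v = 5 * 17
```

v = 85

Transformed code:
v = 14 + v
process(15)
res = v + 2
res = res + 3
record(res)
res = val + 25
res = val + res
res = -7
v = 19 * res
val = 12 - val
v = 85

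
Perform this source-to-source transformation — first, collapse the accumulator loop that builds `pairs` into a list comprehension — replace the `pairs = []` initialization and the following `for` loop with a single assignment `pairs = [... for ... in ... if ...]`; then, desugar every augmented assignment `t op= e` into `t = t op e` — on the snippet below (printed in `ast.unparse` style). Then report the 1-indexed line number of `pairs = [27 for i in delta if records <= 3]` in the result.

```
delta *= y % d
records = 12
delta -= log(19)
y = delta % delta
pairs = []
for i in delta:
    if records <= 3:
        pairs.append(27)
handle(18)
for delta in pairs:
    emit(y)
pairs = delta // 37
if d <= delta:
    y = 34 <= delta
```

Transformed code:
delta = delta * (y % d)
records = 12
delta = delta - log(19)
y = delta % delta
pairs = [27 for i in delta if records <= 3]
handle(18)
for delta in pairs:
    emit(y)
pairs = delta // 37
if d <= delta:
    y = 34 <= delta

5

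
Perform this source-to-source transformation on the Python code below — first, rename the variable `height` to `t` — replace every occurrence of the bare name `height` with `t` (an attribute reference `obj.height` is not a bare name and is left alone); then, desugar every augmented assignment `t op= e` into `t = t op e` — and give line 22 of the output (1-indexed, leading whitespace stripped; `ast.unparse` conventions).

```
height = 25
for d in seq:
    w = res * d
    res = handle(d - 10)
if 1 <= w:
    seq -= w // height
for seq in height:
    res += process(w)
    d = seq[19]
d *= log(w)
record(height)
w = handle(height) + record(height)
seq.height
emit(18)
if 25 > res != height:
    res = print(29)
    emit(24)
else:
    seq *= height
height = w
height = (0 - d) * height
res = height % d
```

res = t % d

Transformed code:
t = 25
for d in seq:
    w = res * d
    res = handle(d - 10)
if 1 <= w:
    seq = seq - w // t
for seq in t:
    res = res + process(w)
    d = seq[19]
d = d * log(w)
record(t)
w = handle(t) + record(t)
seq.height
emit(18)
if 25 > res != t:
    res = print(29)
    emit(24)
else:
    seq = seq * t
t = w
t = (0 - d) * t
res = t % d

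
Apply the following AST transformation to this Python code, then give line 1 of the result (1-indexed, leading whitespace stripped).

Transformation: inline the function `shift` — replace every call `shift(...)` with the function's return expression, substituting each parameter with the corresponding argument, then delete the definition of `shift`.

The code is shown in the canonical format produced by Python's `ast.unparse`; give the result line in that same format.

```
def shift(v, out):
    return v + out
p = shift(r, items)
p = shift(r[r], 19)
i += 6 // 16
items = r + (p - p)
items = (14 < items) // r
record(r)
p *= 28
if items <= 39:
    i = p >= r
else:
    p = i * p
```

p = r + items

Transformed code:
p = r + items
p = r[r] + 19
i += 6 // 16
items = r + (p - p)
items = (14 < items) // r
record(r)
p *= 28
if items <= 39:
    i = p >= r
else:
    p = i * p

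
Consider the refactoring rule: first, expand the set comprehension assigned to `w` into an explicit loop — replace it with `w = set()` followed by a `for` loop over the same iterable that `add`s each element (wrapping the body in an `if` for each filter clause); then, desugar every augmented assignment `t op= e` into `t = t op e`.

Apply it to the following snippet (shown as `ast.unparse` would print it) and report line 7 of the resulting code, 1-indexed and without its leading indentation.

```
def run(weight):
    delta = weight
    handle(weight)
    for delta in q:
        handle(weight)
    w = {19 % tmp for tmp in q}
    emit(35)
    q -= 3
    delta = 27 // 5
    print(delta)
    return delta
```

for tmp in q:

Transformed code:
def run(weight):
    delta = weight
    handle(weight)
    for delta in q:
        handle(weight)
    w = set()
    for tmp in q:
        w.add(19 % tmp)
    emit(35)
    q = q - 3
    delta = 27 // 5
    print(delta)
    return delta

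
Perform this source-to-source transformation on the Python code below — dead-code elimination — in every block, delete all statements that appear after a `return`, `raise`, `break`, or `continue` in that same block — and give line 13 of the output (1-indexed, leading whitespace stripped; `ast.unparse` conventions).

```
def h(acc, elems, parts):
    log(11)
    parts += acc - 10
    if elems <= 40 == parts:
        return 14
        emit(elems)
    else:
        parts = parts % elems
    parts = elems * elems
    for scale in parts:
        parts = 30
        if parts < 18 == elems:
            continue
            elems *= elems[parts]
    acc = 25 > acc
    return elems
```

acc = 25 > acc

Transformed code:
def h(acc, elems, parts):
    log(11)
    parts += acc - 10
    if elems <= 40 == parts:
        return 14
    else:
        parts = parts % elems
    parts = elems * elems
    for scale in parts:
        parts = 30
        if parts < 18 == elems:
            continue
    acc = 25 > acc
    return elems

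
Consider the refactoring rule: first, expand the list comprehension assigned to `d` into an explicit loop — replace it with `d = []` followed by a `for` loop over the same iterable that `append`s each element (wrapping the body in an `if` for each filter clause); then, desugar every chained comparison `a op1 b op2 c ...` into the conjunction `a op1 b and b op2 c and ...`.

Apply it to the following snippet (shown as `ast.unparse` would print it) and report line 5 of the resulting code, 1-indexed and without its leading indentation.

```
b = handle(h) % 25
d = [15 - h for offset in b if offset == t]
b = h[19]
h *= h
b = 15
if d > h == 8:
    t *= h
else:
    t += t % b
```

Transformed code:
b = handle(h) % 25
d = []
for offset in b:
    if offset == t:
        d.append(15 - h)
b = h[19]
h *= h
b = 15
if d > h and h == 8:
    t *= h
else:
    t += t % b

d.append(15 - h)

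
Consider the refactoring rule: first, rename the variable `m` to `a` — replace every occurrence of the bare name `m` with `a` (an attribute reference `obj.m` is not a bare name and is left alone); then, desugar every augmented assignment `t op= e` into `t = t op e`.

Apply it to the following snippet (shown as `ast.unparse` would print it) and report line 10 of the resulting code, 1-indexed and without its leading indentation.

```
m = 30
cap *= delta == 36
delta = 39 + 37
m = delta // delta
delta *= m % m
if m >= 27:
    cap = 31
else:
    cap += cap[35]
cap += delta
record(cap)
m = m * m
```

Transformed code:
a = 30
cap = cap * (delta == 36)
delta = 39 + 37
a = delta // delta
delta = delta * (a % a)
if a >= 27:
    cap = 31
else:
    cap = cap + cap[35]
cap = cap + delta
record(cap)
a = a * a

cap = cap + delta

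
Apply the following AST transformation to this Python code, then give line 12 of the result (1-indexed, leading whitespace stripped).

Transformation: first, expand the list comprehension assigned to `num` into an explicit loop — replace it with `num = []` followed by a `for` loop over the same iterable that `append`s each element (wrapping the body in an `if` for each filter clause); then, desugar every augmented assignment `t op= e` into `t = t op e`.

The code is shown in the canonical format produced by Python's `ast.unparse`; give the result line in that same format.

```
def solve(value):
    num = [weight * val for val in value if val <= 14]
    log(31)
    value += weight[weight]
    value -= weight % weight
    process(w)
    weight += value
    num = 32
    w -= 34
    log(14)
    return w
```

w = w - 34

Transformed code:
def solve(value):
    num = []
    for val in value:
        if val <= 14:
            num.append(weight * val)
    log(31)
    value = value + weight[weight]
    value = value - weight % weight
    process(w)
    weight = weight + value
    num = 32
    w = w - 34
    log(14)
    return w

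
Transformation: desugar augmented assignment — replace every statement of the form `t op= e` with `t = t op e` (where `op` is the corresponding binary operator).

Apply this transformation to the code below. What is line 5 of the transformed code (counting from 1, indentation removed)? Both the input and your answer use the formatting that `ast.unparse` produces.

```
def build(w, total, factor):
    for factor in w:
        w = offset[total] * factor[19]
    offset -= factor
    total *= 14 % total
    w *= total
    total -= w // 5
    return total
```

total = total * (14 % total)

Transformed code:
def build(w, total, factor):
    for factor in w:
        w = offset[total] * factor[19]
    offset = offset - factor
    total = total * (14 % total)
    w = w * total
    total = total - w // 5
    return total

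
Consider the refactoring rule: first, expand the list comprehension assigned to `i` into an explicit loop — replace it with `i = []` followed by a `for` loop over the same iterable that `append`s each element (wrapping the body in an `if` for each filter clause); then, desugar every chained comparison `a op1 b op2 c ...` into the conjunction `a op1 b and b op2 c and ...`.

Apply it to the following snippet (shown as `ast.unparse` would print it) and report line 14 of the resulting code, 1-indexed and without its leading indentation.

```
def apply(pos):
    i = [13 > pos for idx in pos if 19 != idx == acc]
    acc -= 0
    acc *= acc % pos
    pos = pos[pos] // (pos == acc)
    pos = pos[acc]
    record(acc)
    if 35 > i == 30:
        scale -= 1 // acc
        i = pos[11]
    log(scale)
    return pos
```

Transformed code:
def apply(pos):
    i = []
    for idx in pos:
        if 19 != idx and idx == acc:
            i.append(13 > pos)
    acc -= 0
    acc *= acc % pos
    pos = pos[pos] // (pos == acc)
    pos = pos[acc]
    record(acc)
    if 35 > i and i == 30:
        scale -= 1 // acc
        i = pos[11]
    log(scale)
    return pos

log(scale)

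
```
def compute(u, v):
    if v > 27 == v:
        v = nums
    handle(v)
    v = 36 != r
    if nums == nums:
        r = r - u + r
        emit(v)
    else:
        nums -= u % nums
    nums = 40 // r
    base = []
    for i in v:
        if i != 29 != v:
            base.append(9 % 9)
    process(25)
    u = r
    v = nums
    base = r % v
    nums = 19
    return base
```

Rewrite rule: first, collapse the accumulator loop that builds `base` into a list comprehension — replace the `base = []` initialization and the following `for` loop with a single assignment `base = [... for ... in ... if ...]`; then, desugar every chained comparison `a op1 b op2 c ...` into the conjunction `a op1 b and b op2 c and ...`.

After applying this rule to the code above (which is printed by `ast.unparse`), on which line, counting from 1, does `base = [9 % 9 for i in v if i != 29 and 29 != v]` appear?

Transformed code:
def compute(u, v):
    if v > 27 and 27 == v:
        v = nums
    handle(v)
    v = 36 != r
    if nums == nums:
        r = r - u + r
        emit(v)
    else:
        nums -= u % nums
    nums = 40 // r
    base = [9 % 9 for i in v if i != 29 and 29 != v]
    process(25)
    u = r
    v = nums
    base = r % v
    nums = 19
    return base

12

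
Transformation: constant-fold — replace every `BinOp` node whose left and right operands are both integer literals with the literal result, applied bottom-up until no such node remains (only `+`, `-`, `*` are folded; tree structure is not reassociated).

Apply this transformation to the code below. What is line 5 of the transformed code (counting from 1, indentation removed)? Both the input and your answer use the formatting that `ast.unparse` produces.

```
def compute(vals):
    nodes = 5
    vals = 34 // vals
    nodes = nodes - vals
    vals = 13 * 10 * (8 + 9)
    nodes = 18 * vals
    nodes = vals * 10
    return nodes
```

Transformed code:
def compute(vals):
    nodes = 5
    vals = 34 // vals
    nodes = nodes - vals
    vals = 2210
    nodes = 18 * vals
    nodes = vals * 10
    return nodes

vals = 2210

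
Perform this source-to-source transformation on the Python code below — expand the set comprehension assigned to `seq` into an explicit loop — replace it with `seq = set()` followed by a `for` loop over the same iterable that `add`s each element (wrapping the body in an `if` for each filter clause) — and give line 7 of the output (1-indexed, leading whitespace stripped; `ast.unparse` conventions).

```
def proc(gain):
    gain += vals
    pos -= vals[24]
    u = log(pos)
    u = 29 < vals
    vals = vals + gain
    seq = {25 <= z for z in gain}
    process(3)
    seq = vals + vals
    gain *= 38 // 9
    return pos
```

seq = set()

Transformed code:
def proc(gain):
    gain += vals
    pos -= vals[24]
    u = log(pos)
    u = 29 < vals
    vals = vals + gain
    seq = set()
    for z in gain:
        seq.add(25 <= z)
    process(3)
    seq = vals + vals
    gain *= 38 // 9
    return pos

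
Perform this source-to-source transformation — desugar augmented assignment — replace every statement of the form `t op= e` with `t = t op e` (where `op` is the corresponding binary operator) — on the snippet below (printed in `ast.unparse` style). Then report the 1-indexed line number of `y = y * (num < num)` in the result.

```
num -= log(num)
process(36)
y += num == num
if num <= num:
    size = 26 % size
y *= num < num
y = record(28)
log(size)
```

6

Transformed code:
num = num - log(num)
process(36)
y = y + (num == num)
if num <= num:
    size = 26 % size
y = y * (num < num)
y = record(28)
log(size)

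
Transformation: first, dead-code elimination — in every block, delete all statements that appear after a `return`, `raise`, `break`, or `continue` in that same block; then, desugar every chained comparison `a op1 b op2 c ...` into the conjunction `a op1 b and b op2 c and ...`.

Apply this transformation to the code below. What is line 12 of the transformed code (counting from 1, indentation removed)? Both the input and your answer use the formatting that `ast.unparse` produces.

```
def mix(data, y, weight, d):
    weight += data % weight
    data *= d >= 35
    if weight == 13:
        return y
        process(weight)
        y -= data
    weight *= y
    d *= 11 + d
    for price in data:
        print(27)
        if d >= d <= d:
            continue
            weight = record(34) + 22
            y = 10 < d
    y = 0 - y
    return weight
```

Transformed code:
def mix(data, y, weight, d):
    weight += data % weight
    data *= d >= 35
    if weight == 13:
        return y
    weight *= y
    d *= 11 + d
    for price in data:
        print(27)
        if d >= d and d <= d:
            continue
    y = 0 - y
    return weight

y = 0 - y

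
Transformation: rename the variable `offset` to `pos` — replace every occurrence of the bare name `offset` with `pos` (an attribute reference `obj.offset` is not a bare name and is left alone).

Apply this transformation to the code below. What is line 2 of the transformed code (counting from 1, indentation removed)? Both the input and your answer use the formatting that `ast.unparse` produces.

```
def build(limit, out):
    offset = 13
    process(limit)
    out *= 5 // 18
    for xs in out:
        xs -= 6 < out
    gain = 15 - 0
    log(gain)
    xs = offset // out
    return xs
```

pos = 13

Transformed code:
def build(limit, out):
    pos = 13
    process(limit)
    out *= 5 // 18
    for xs in out:
        xs -= 6 < out
    gain = 15 - 0
    log(gain)
    xs = pos // out
    return xs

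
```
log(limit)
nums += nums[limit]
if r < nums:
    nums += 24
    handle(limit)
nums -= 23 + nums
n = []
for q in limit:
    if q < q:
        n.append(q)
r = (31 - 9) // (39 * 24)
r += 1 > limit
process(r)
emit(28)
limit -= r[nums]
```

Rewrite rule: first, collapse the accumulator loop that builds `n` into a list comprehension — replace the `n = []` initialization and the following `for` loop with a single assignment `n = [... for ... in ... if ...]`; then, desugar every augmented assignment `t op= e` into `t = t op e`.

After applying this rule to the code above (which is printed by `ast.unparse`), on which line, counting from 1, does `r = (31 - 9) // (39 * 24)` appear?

8

Transformed code:
log(limit)
nums = nums + nums[limit]
if r < nums:
    nums = nums + 24
    handle(limit)
nums = nums - (23 + nums)
n = [q for q in limit if q < q]
r = (31 - 9) // (39 * 24)
r = r + (1 > limit)
process(r)
emit(28)
limit = limit - r[nums]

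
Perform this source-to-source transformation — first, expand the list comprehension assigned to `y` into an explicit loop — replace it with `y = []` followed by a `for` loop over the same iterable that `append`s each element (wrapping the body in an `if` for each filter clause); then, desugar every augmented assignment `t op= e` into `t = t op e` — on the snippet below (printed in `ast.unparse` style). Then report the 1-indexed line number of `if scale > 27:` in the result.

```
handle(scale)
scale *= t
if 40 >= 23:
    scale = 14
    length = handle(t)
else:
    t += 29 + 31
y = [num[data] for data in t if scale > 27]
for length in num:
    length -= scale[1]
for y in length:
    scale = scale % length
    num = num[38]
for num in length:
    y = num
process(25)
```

Transformed code:
handle(scale)
scale = scale * t
if 40 >= 23:
    scale = 14
    length = handle(t)
else:
    t = t + (29 + 31)
y = []
for data in t:
    if scale > 27:
        y.append(num[data])
for length in num:
    length = length - scale[1]
for y in length:
    scale = scale % length
    num = num[38]
for num in length:
    y = num
process(25)

10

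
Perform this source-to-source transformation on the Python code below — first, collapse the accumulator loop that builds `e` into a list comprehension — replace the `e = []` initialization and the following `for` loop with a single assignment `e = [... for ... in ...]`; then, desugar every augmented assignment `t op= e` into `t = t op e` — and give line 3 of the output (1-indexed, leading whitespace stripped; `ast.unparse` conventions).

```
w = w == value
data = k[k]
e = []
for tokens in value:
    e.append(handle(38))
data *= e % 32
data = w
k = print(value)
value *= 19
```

Transformed code:
w = w == value
data = k[k]
e = [handle(38) for tokens in value]
data = data * (e % 32)
data = w
k = print(value)
value = value * 19

e = [handle(38) for tokens in value]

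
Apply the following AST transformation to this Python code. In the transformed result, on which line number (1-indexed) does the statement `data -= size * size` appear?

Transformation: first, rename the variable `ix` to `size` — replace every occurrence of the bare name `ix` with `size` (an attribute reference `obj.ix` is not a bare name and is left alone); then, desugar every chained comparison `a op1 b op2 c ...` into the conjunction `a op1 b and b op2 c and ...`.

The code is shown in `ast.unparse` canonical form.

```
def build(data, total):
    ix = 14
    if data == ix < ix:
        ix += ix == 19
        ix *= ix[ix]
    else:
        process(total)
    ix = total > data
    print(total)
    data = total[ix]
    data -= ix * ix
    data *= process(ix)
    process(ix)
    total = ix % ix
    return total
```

Transformed code:
def build(data, total):
    size = 14
    if data == size and size < size:
        size += size == 19
        size *= size[size]
    else:
        process(total)
    size = total > data
    print(total)
    data = total[size]
    data -= size * size
    data *= process(size)
    process(size)
    total = size % size
    return total

11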